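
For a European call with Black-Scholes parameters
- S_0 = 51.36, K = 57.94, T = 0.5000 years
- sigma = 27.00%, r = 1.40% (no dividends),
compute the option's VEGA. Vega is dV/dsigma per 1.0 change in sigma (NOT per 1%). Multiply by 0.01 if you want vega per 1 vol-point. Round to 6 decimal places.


d1 = -0.4992872233; d2 = -0.6902060542
phi(d1) = 0.3521907316; exp(-qT) = 1.0000000000; exp(-rT) = 0.9930244429
Vega = S * exp(-qT) * phi(d1) * sqrt(T) = 51.3600 * 1.0000000000 * 0.3521907316 * 0.7071067812 = 12.790512

Answer: Vega = 12.790512


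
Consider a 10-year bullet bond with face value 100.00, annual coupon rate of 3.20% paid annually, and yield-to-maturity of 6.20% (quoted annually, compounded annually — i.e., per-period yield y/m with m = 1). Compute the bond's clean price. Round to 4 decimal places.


Coupon per period c = face * coupon_rate / m = 3.200000
Periods per year m = 1; per-period yield y/m = 0.062000
Number of cashflows N = 10
Cashflows (t years, CF_t, discount factor 1/(1+y/m)^(m*t), PV):
  t = 1.0000: CF_t = 3.200000, DF = 0.941620, PV = 3.013183
  t = 2.0000: CF_t = 3.200000, DF = 0.886647, PV = 2.837272
  t = 3.0000: CF_t = 3.200000, DF = 0.834885, PV = 2.671631
  t = 4.0000: CF_t = 3.200000, DF = 0.786144, PV = 2.515660
  t = 5.0000: CF_t = 3.200000, DF = 0.740248, PV = 2.368795
  t = 6.0000: CF_t = 3.200000, DF = 0.697032, PV = 2.230503
  t = 7.0000: CF_t = 3.200000, DF = 0.656339, PV = 2.100286
  t = 8.0000: CF_t = 3.200000, DF = 0.618022, PV = 1.977670
  t = 9.0000: CF_t = 3.200000, DF = 0.581942, PV = 1.862213
  t = 10.0000: CF_t = 103.200000, DF = 0.547968, PV = 56.550250
Price P = sum_t PV_t = 78.127462

Answer: Price = 78.1275


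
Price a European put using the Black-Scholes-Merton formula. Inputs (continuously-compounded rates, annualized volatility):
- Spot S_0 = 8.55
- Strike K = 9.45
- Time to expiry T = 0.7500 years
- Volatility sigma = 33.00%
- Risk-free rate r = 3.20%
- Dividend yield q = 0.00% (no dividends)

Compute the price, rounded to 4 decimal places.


Answer: Price = 1.3832

Derivation:
d1 = (ln(S/K) + (r - q + 0.5*sigma^2) * T) / (sigma * sqrt(T)) = -0.12332887
d2 = d1 - sigma * sqrt(T) = -0.40911725
exp(-rT) = 0.97628571; exp(-qT) = 1.00000000
P = K * exp(-rT) * N(-d2) - S_0 * exp(-qT) * N(-d1)
N(-d1) = 0.54907666; N(-d2) = 0.65877319
P = 9.4500 * 0.97628571 * 0.65877319 - 8.5500 * 1.00000000 * 0.54907666 = 1.3832


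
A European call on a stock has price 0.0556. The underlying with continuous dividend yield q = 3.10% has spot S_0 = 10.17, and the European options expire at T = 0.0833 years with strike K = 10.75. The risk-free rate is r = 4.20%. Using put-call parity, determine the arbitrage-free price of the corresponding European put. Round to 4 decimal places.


Answer: Put price = 0.6243

Derivation:
Put-call parity: C - P = S_0 * exp(-qT) - K * exp(-rT).
S_0 * exp(-qT) = 10.1700 * 0.99742103 = 10.14377189
K * exp(-rT) = 10.7500 * 0.99650751 = 10.71245576
P = C - S*exp(-qT) + K*exp(-rT)
P = 0.0556 - 10.14377189 + 10.71245576 = 0.6243


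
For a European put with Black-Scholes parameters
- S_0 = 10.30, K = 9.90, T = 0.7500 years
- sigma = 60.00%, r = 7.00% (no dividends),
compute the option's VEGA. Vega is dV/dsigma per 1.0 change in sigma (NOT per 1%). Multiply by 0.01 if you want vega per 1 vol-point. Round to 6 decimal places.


d1 = 0.4370717400; d2 = -0.0825435022
phi(d1) = 0.3626002156; exp(-qT) = 1.0000000000; exp(-rT) = 0.9488543211
Vega = S * exp(-qT) * phi(d1) * sqrt(T) = 10.3000 * 1.0000000000 * 0.3626002156 * 0.8660254038 = 3.234416

Answer: Vega = 3.234416


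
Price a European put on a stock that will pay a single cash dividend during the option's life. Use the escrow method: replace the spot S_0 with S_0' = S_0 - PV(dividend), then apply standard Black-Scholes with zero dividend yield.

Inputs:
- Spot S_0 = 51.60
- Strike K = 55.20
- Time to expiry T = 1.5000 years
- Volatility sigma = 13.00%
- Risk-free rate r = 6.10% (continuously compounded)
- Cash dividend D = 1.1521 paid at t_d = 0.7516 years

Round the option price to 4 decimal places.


Answer: Price = 3.1376

Derivation:
PV(D) = D * exp(-r * t_d) = 1.1521 * 0.95518752 = 1.10047154
S_0' = S_0 - PV(D) = 51.6000 - 1.10047154 = 50.49952846
d1 = (ln(S_0'/K) + (r + sigma^2/2)*T) / (sigma*sqrt(T)) = 0.09531684
d2 = d1 - sigma*sqrt(T) = -0.06389999
exp(-rT) = 0.91256132
N(-d1) = 0.46203158; N(-d2) = 0.52547507
P = K * exp(-rT) * N(-d2) - S_0' * N(-d1) = 55.2000 * 0.91256132 * 0.52547507 - 50.49952846 * 0.46203158 = 3.1376


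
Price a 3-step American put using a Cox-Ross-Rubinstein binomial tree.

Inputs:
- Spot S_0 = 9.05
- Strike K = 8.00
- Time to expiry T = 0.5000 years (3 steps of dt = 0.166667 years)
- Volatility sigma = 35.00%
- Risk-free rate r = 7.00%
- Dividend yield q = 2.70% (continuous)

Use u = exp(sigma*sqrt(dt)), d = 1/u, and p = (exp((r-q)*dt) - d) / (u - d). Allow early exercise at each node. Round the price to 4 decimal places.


dt = T/N = 0.166667
u = exp(sigma*sqrt(dt)) = 1.153599; d = 1/u = 0.866852
p = (exp((r-q)*dt) - d) / (u - d) = 0.489422
Discount per step: exp(-r*dt) = 0.988401
Stock lattice S(k, i) with i counting down-moves:
  k=0: S(0,0) = 9.0500
  k=1: S(1,0) = 10.4401; S(1,1) = 7.8450
  k=2: S(2,0) = 12.0437; S(2,1) = 9.0500; S(2,2) = 6.8005
  k=3: S(3,0) = 13.8936; S(3,1) = 10.4401; S(3,2) = 7.8450; S(3,3) = 5.8950
Terminal payoffs V(N, i) = max(K - S_T, 0):
  V(3,0) = 0.000000; V(3,1) = 0.000000; V(3,2) = 0.154988; V(3,3) = 2.105003
Backward induction: V(k, i) = exp(-r*dt) * [p * V(k+1, i) + (1-p) * V(k+1, i+1)]; then take max(V_cont, immediate exercise) for American.
  V(2,0) = exp(-r*dt) * [p*0.000000 + (1-p)*0.000000] = 0.000000; exercise = 0.000000; V(2,0) = max -> 0.000000
  V(2,1) = exp(-r*dt) * [p*0.000000 + (1-p)*0.154988] = 0.078216; exercise = 0.000000; V(2,1) = max -> 0.078216
  V(2,2) = exp(-r*dt) * [p*0.154988 + (1-p)*2.105003] = 1.137278; exercise = 1.199535; V(2,2) = max -> 1.199535
  V(1,0) = exp(-r*dt) * [p*0.000000 + (1-p)*0.078216] = 0.039472; exercise = 0.000000; V(1,0) = max -> 0.039472
  V(1,1) = exp(-r*dt) * [p*0.078216 + (1-p)*1.199535] = 0.643189; exercise = 0.154988; V(1,1) = max -> 0.643189
  V(0,0) = exp(-r*dt) * [p*0.039472 + (1-p)*0.643189] = 0.343684; exercise = 0.000000; V(0,0) = max -> 0.343684

Answer: Price = V(0,0) = 0.3437


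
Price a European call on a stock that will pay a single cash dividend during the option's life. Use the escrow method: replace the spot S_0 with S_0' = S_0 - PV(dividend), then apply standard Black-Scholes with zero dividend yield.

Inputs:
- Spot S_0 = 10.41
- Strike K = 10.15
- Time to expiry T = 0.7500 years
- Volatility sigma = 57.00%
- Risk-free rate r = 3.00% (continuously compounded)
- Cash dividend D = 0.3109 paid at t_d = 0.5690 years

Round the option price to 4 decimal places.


PV(D) = D * exp(-r * t_d) = 0.3109 * 0.98307487 = 0.30563798
S_0' = S_0 - PV(D) = 10.4100 - 0.30563798 = 10.10436202
d1 = (ln(S_0'/K) + (r + sigma^2/2)*T) / (sigma*sqrt(T)) = 0.28326832
d2 = d1 - sigma*sqrt(T) = -0.21036616
exp(-rT) = 0.97775124
N(d1) = 0.61151442; N(d2) = 0.41669095
C = S_0' * N(d1) - K * exp(-rT) * N(d2) = 10.10436202 * 0.61151442 - 10.1500 * 0.97775124 * 0.41669095 = 2.0436

Answer: Price = 2.0436


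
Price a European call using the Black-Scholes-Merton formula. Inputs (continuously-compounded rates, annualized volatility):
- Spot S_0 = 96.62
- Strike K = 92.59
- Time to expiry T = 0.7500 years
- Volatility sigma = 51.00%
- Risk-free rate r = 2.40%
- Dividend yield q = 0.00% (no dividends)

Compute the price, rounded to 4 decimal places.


d1 = (ln(S/K) + (r - q + 0.5*sigma^2) * T) / (sigma * sqrt(T)) = 0.35805252
d2 = d1 - sigma * sqrt(T) = -0.08362044
exp(-rT) = 0.98216103; exp(-qT) = 1.00000000
C = S_0 * exp(-qT) * N(d1) - K * exp(-rT) * N(d2)
N(d1) = 0.63984799; N(d2) = 0.46667911
C = 96.6200 * 1.00000000 * 0.63984799 - 92.5900 * 0.98216103 * 0.46667911 = 19.3831

Answer: Price = 19.3831


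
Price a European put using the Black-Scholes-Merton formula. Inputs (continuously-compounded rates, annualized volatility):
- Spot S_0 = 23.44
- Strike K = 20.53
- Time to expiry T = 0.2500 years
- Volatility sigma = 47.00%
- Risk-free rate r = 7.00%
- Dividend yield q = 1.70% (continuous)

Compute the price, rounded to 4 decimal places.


d1 = (ln(S/K) + (r - q + 0.5*sigma^2) * T) / (sigma * sqrt(T)) = 0.73795419
d2 = d1 - sigma * sqrt(T) = 0.50295419
exp(-rT) = 0.98265224; exp(-qT) = 0.99575902
P = K * exp(-rT) * N(-d2) - S_0 * exp(-qT) * N(-d1)
N(-d1) = 0.23027114; N(-d2) = 0.30749824
P = 20.5300 * 0.98265224 * 0.30749824 - 23.4400 * 0.99575902 * 0.23027114 = 0.8288

Answer: Price = 0.8288


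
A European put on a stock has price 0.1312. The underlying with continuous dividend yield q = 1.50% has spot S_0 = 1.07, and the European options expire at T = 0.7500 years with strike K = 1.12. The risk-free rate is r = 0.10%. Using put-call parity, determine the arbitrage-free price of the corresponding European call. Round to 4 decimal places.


Put-call parity: C - P = S_0 * exp(-qT) - K * exp(-rT).
S_0 * exp(-qT) = 1.0700 * 0.98881304 = 1.05802996
K * exp(-rT) = 1.1200 * 0.99925028 = 1.11916031
C = P + S*exp(-qT) - K*exp(-rT)
C = 0.1312 + 1.05802996 - 1.11916031 = 0.0701

Answer: Call price = 0.0701


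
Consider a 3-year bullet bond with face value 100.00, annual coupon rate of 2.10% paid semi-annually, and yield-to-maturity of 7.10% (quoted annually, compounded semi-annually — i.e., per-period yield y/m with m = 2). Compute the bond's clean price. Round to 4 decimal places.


Coupon per period c = face * coupon_rate / m = 1.050000
Periods per year m = 2; per-period yield y/m = 0.035500
Number of cashflows N = 6
Cashflows (t years, CF_t, discount factor 1/(1+y/m)^(m*t), PV):
  t = 0.5000: CF_t = 1.050000, DF = 0.965717, PV = 1.014003
  t = 1.0000: CF_t = 1.050000, DF = 0.932609, PV = 0.979240
  t = 1.5000: CF_t = 1.050000, DF = 0.900637, PV = 0.945669
  t = 2.0000: CF_t = 1.050000, DF = 0.869760, PV = 0.913248
  t = 2.5000: CF_t = 1.050000, DF = 0.839942, PV = 0.881939
  t = 3.0000: CF_t = 101.050000, DF = 0.811147, PV = 81.966369
Price P = sum_t PV_t = 86.700469

Answer: Price = 86.7005


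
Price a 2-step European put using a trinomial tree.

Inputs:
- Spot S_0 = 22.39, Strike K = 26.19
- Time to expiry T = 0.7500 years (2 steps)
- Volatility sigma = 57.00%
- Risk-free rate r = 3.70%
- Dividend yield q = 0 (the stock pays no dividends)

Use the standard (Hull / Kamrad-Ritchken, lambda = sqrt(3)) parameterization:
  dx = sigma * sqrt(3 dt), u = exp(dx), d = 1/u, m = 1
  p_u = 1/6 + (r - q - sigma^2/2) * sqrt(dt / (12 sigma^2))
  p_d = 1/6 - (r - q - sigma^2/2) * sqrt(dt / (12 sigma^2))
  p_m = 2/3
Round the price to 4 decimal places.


Answer: Price = V(0,0) = 6.3598

Derivation:
dt = T/N = 0.375000; dx = sigma*sqrt(3*dt) = 0.604576
u = exp(dx) = 1.830476; d = 1/u = 0.546306
p_u = 0.127760, p_m = 0.666667, p_d = 0.205573
Discount per step: exp(-r*dt) = 0.986221
Stock lattice S(k, j) with j the centered position index:
  k=0: S(0,+0) = 22.3900
  k=1: S(1,-1) = 12.2318; S(1,+0) = 22.3900; S(1,+1) = 40.9844
  k=2: S(2,-2) = 6.6823; S(2,-1) = 12.2318; S(2,+0) = 22.3900; S(2,+1) = 40.9844; S(2,+2) = 75.0209
Terminal payoffs V(N, j) = max(K - S_T, 0):
  V(2,-2) = 19.507703; V(2,-1) = 13.958212; V(2,+0) = 3.800000; V(2,+1) = 0.000000; V(2,+2) = 0.000000
Backward induction: V(k, j) = exp(-r*dt) * [p_u * V(k+1, j+1) + p_m * V(k+1, j) + p_d * V(k+1, j-1)]
  V(1,-1) = exp(-r*dt) * [p_u*3.800000 + p_m*13.958212 + p_d*19.507703] = 13.611052
  V(1,+0) = exp(-r*dt) * [p_u*0.000000 + p_m*3.800000 + p_d*13.958212] = 5.328320
  V(1,+1) = exp(-r*dt) * [p_u*0.000000 + p_m*0.000000 + p_d*3.800000] = 0.770414
  V(0,+0) = exp(-r*dt) * [p_u*0.770414 + p_m*5.328320 + p_d*13.611052] = 6.359849


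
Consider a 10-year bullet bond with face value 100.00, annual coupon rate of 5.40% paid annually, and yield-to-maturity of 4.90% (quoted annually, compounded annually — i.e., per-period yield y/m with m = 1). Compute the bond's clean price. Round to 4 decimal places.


Answer: Price = 103.8797

Derivation:
Coupon per period c = face * coupon_rate / m = 5.400000
Periods per year m = 1; per-period yield y/m = 0.049000
Number of cashflows N = 10
Cashflows (t years, CF_t, discount factor 1/(1+y/m)^(m*t), PV):
  t = 1.0000: CF_t = 5.400000, DF = 0.953289, PV = 5.147760
  t = 2.0000: CF_t = 5.400000, DF = 0.908760, PV = 4.907302
  t = 3.0000: CF_t = 5.400000, DF = 0.866310, PV = 4.678076
  t = 4.0000: CF_t = 5.400000, DF = 0.825844, PV = 4.459558
  t = 5.0000: CF_t = 5.400000, DF = 0.787268, PV = 4.251247
  t = 6.0000: CF_t = 5.400000, DF = 0.750494, PV = 4.052666
  t = 7.0000: CF_t = 5.400000, DF = 0.715437, PV = 3.863361
  t = 8.0000: CF_t = 5.400000, DF = 0.682018, PV = 3.682899
  t = 9.0000: CF_t = 5.400000, DF = 0.650161, PV = 3.510867
  t = 10.0000: CF_t = 105.400000, DF = 0.619791, PV = 65.325949
Price P = sum_t PV_t = 103.879686


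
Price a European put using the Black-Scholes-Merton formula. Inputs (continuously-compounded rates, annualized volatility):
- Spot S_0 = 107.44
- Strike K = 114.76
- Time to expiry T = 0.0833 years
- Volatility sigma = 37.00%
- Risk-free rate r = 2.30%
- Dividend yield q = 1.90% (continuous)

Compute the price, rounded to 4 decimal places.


Answer: Price = 9.2200

Derivation:
d1 = (ln(S/K) + (r - q + 0.5*sigma^2) * T) / (sigma * sqrt(T)) = -0.56069137
d2 = d1 - sigma * sqrt(T) = -0.66747980
exp(-rT) = 0.99808593; exp(-qT) = 0.99841855
P = K * exp(-rT) * N(-d2) - S_0 * exp(-qT) * N(-d1)
N(-d1) = 0.71249602; N(-d2) = 0.74776715
P = 114.7600 * 0.99808593 * 0.74776715 - 107.4400 * 0.99841855 * 0.71249602 = 9.2200


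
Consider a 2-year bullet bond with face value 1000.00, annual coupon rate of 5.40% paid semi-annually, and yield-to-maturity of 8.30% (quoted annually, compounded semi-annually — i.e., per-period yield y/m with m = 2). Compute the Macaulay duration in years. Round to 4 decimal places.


Answer: Macaulay duration = 1.9201 years

Derivation:
Coupon per period c = face * coupon_rate / m = 27.000000
Periods per year m = 2; per-period yield y/m = 0.041500
Number of cashflows N = 4
Cashflows (t years, CF_t, discount factor 1/(1+y/m)^(m*t), PV):
  t = 0.5000: CF_t = 27.000000, DF = 0.960154, PV = 25.924148
  t = 1.0000: CF_t = 27.000000, DF = 0.921895, PV = 24.891165
  t = 1.5000: CF_t = 27.000000, DF = 0.885161, PV = 23.899342
  t = 2.0000: CF_t = 1027.000000, DF = 0.849890, PV = 872.837399
Price P = sum_t PV_t = 947.552053
Macaulay numerator sum_t t * PV_t:
  t * PV_t at t = 0.5000: 12.962074
  t * PV_t at t = 1.0000: 24.891165
  t * PV_t at t = 1.5000: 35.849013
  t * PV_t at t = 2.0000: 1745.674798
Macaulay duration D = (sum_t t * PV_t) / P = 1819.377049 / 947.552053 = 1.920081


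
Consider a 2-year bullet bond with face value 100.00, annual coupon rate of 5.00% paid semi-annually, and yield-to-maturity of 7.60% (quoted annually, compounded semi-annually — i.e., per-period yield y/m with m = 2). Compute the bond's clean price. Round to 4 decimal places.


Coupon per period c = face * coupon_rate / m = 2.500000
Periods per year m = 2; per-period yield y/m = 0.038000
Number of cashflows N = 4
Cashflows (t years, CF_t, discount factor 1/(1+y/m)^(m*t), PV):
  t = 0.5000: CF_t = 2.500000, DF = 0.963391, PV = 2.408478
  t = 1.0000: CF_t = 2.500000, DF = 0.928122, PV = 2.320306
  t = 1.5000: CF_t = 2.500000, DF = 0.894145, PV = 2.235362
  t = 2.0000: CF_t = 102.500000, DF = 0.861411, PV = 88.294663
Price P = sum_t PV_t = 95.258809

Answer: Price = 95.2588


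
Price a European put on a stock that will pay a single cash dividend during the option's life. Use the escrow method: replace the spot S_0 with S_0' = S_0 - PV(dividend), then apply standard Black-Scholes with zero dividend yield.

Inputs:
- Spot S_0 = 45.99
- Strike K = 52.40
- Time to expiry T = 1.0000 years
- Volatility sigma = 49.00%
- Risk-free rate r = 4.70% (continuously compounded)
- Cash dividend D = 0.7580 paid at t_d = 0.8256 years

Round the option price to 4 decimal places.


PV(D) = D * exp(-r * t_d) = 0.7580 * 0.96194000 = 0.72915052
S_0' = S_0 - PV(D) = 45.9900 - 0.72915052 = 45.26084948
d1 = (ln(S_0'/K) + (r + sigma^2/2)*T) / (sigma*sqrt(T)) = 0.04201187
d2 = d1 - sigma*sqrt(T) = -0.44798813
exp(-rT) = 0.95408740
N(-d1) = 0.48324462; N(-d2) = 0.67291912
P = K * exp(-rT) * N(-d2) - S_0' * N(-d1) = 52.4000 * 0.95408740 * 0.67291912 - 45.26084948 * 0.48324462 = 11.7700

Answer: Price = 11.7700


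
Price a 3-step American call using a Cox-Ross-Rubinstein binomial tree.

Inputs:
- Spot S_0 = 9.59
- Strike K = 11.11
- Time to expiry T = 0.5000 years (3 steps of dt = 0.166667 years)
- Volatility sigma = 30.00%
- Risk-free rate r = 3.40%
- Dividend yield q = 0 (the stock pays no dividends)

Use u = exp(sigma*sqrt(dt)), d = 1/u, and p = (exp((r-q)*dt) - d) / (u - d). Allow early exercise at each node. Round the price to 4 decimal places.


dt = T/N = 0.166667
u = exp(sigma*sqrt(dt)) = 1.130290; d = 1/u = 0.884728
p = (exp((r-q)*dt) - d) / (u - d) = 0.492561
Discount per step: exp(-r*dt) = 0.994349
Stock lattice S(k, i) with i counting down-moves:
  k=0: S(0,0) = 9.5900
  k=1: S(1,0) = 10.8395; S(1,1) = 8.4845
  k=2: S(2,0) = 12.2518; S(2,1) = 9.5900; S(2,2) = 7.5065
  k=3: S(3,0) = 13.8480; S(3,1) = 10.8395; S(3,2) = 8.4845; S(3,3) = 6.6412
Terminal payoffs V(N, i) = max(S_T - K, 0):
  V(3,0) = 2.738049; V(3,1) = 0.000000; V(3,2) = 0.000000; V(3,3) = 0.000000
Backward induction: V(k, i) = exp(-r*dt) * [p * V(k+1, i) + (1-p) * V(k+1, i+1)]; then take max(V_cont, immediate exercise) for American.
  V(2,0) = exp(-r*dt) * [p*2.738049 + (1-p)*0.000000] = 1.341037; exercise = 1.141763; V(2,0) = max -> 1.341037
  V(2,1) = exp(-r*dt) * [p*0.000000 + (1-p)*0.000000] = 0.000000; exercise = 0.000000; V(2,1) = max -> 0.000000
  V(2,2) = exp(-r*dt) * [p*0.000000 + (1-p)*0.000000] = 0.000000; exercise = 0.000000; V(2,2) = max -> 0.000000
  V(1,0) = exp(-r*dt) * [p*1.341037 + (1-p)*0.000000] = 0.656810; exercise = 0.000000; V(1,0) = max -> 0.656810
  V(1,1) = exp(-r*dt) * [p*0.000000 + (1-p)*0.000000] = 0.000000; exercise = 0.000000; V(1,1) = max -> 0.000000
  V(0,0) = exp(-r*dt) * [p*0.656810 + (1-p)*0.000000] = 0.321691; exercise = 0.000000; V(0,0) = max -> 0.321691

Answer: Price = V(0,0) = 0.3217


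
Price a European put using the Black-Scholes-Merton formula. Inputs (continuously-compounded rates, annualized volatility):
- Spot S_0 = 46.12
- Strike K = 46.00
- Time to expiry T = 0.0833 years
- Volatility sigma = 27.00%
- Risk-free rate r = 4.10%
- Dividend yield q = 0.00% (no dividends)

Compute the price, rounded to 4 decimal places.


Answer: Price = 1.2950

Derivation:
d1 = (ln(S/K) + (r - q + 0.5*sigma^2) * T) / (sigma * sqrt(T)) = 0.11622312
d2 = d1 - sigma * sqrt(T) = 0.03829643
exp(-rT) = 0.99659053; exp(-qT) = 1.00000000
P = K * exp(-rT) * N(-d2) - S_0 * exp(-qT) * N(-d1)
N(-d1) = 0.45373786; N(-d2) = 0.48472567
P = 46.0000 * 0.99659053 * 0.48472567 - 46.1200 * 1.00000000 * 0.45373786 = 1.2950


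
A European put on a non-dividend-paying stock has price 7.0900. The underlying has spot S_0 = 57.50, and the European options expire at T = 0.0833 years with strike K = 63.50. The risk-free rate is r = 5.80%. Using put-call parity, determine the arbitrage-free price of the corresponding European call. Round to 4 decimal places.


Answer: Call price = 1.3961

Derivation:
Put-call parity: C - P = S_0 * exp(-qT) - K * exp(-rT).
S_0 * exp(-qT) = 57.5000 * 1.00000000 = 57.50000000
K * exp(-rT) = 63.5000 * 0.99518025 = 63.19394603
C = P + S*exp(-qT) - K*exp(-rT)
C = 7.0900 + 57.50000000 - 63.19394603 = 1.3961


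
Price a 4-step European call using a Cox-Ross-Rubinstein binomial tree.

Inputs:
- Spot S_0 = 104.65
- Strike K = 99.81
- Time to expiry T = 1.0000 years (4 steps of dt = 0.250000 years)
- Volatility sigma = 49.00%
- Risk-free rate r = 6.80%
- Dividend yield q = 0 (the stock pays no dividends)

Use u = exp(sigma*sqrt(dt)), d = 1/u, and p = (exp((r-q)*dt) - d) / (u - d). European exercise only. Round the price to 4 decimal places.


dt = T/N = 0.250000
u = exp(sigma*sqrt(dt)) = 1.277621; d = 1/u = 0.782705
p = (exp((r-q)*dt) - d) / (u - d) = 0.473697
Discount per step: exp(-r*dt) = 0.983144
Stock lattice S(k, i) with i counting down-moves:
  k=0: S(0,0) = 104.6500
  k=1: S(1,0) = 133.7031; S(1,1) = 81.9100
  k=2: S(2,0) = 170.8219; S(2,1) = 104.6500; S(2,2) = 64.1114
  k=3: S(3,0) = 218.2457; S(3,1) = 133.7031; S(3,2) = 81.9100; S(3,3) = 50.1802
  k=4: S(4,0) = 278.8353; S(4,1) = 170.8219; S(4,2) = 104.6500; S(4,3) = 64.1114; S(4,4) = 39.2763
Terminal payoffs V(N, i) = max(S_T - K, 0):
  V(4,0) = 179.025346; V(4,1) = 71.011892; V(4,2) = 4.840000; V(4,3) = 0.000000; V(4,4) = 0.000000
Backward induction: V(k, i) = exp(-r*dt) * [p * V(k+1, i) + (1-p) * V(k+1, i+1)].
  V(3,0) = exp(-r*dt) * [p*179.025346 + (1-p)*71.011892] = 120.118119
  V(3,1) = exp(-r*dt) * [p*71.011892 + (1-p)*4.840000] = 35.575499
  V(3,2) = exp(-r*dt) * [p*4.840000 + (1-p)*0.000000] = 2.254049
  V(3,3) = exp(-r*dt) * [p*0.000000 + (1-p)*0.000000] = 0.000000
  V(2,0) = exp(-r*dt) * [p*120.118119 + (1-p)*35.575499] = 74.348391
  V(2,1) = exp(-r*dt) * [p*35.575499 + (1-p)*2.254049] = 17.734273
  V(2,2) = exp(-r*dt) * [p*2.254049 + (1-p)*0.000000] = 1.049739
  V(1,0) = exp(-r*dt) * [p*74.348391 + (1-p)*17.734273] = 43.801246
  V(1,1) = exp(-r*dt) * [p*17.734273 + (1-p)*1.049739] = 8.802242
  V(0,0) = exp(-r*dt) * [p*43.801246 + (1-p)*8.802242] = 24.953346

Answer: Price = V(0,0) = 24.9533


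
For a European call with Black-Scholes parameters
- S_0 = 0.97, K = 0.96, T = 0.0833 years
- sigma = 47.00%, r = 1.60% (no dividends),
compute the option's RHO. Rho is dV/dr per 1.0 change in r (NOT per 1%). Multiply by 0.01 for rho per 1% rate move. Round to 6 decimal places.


d1 = 0.1540438265; d2 = 0.0183936514
phi(d1) = 0.3942368992; exp(-qT) = 1.0000000000; exp(-rT) = 0.9986680878
N(d2) = 0.5073375915
Rho = K*T*exp(-rT)*N(d2) = 0.9600 * 0.0833 * 0.9986680878 * 0.5073375915 = 0.040517

Answer: Rho = 0.040517


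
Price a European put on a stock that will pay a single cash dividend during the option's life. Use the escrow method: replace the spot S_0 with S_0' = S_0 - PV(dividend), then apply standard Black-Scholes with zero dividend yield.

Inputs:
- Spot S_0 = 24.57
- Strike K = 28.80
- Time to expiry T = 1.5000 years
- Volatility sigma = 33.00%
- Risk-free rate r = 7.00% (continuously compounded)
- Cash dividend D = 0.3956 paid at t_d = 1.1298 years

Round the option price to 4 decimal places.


Answer: Price = 4.9341

Derivation:
PV(D) = D * exp(-r * t_d) = 0.3956 * 0.92396046 = 0.36551876
S_0' = S_0 - PV(D) = 24.5700 - 0.36551876 = 24.20448124
d1 = (ln(S_0'/K) + (r + sigma^2/2)*T) / (sigma*sqrt(T)) = 0.03176272
d2 = d1 - sigma*sqrt(T) = -0.37240309
exp(-rT) = 0.90032452
N(-d1) = 0.48733064; N(-d2) = 0.64520362
P = K * exp(-rT) * N(-d2) - S_0' * N(-d1) = 28.8000 * 0.90032452 * 0.64520362 - 24.20448124 * 0.48733064 = 4.9341


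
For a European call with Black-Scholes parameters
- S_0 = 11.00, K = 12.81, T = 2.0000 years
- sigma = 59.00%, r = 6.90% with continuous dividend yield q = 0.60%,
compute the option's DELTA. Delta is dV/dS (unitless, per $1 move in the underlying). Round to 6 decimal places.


Answer: Delta = 0.642362

Derivation:
d1 = 0.3856358522; d2 = -0.4487501496
phi(d1) = 0.3703539761; exp(-qT) = 0.9880717129; exp(-rT) = 0.8710986917
N(d1) = 0.6501168115
Delta = exp(-qT) * N(d1) = 0.9880717129 * 0.6501168115 = 0.642362


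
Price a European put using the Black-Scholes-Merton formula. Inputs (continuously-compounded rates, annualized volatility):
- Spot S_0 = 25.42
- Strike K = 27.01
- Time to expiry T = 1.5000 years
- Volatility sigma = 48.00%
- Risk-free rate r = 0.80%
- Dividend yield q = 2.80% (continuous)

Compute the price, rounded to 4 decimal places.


Answer: Price = 7.1274

Derivation:
d1 = (ln(S/K) + (r - q + 0.5*sigma^2) * T) / (sigma * sqrt(T)) = 0.13970443
d2 = d1 - sigma * sqrt(T) = -0.44817311
exp(-rT) = 0.98807171; exp(-qT) = 0.95886978
P = K * exp(-rT) * N(-d2) - S_0 * exp(-qT) * N(-d1)
N(-d1) = 0.44444676; N(-d2) = 0.67298586
P = 27.0100 * 0.98807171 * 0.67298586 - 25.4200 * 0.95886978 * 0.44444676 = 7.1274


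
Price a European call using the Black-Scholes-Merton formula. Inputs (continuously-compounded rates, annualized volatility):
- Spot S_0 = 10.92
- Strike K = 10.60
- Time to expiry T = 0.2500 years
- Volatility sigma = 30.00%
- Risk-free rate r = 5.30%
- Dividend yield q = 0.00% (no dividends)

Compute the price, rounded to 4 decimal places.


Answer: Price = 0.8949

Derivation:
d1 = (ln(S/K) + (r - q + 0.5*sigma^2) * T) / (sigma * sqrt(T)) = 0.36161313
d2 = d1 - sigma * sqrt(T) = 0.21161313
exp(-rT) = 0.98683739; exp(-qT) = 1.00000000
C = S_0 * exp(-qT) * N(d1) - K * exp(-rT) * N(d2)
N(d1) = 0.64117942; N(d2) = 0.58379557
C = 10.9200 * 1.00000000 * 0.64117942 - 10.6000 * 0.98683739 * 0.58379557 = 0.8949


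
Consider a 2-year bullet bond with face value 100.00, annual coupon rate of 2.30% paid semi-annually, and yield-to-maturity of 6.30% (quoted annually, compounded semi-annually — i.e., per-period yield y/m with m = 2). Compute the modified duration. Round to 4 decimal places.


Coupon per period c = face * coupon_rate / m = 1.150000
Periods per year m = 2; per-period yield y/m = 0.031500
Number of cashflows N = 4
Cashflows (t years, CF_t, discount factor 1/(1+y/m)^(m*t), PV):
  t = 0.5000: CF_t = 1.150000, DF = 0.969462, PV = 1.114881
  t = 1.0000: CF_t = 1.150000, DF = 0.939856, PV = 1.080835
  t = 1.5000: CF_t = 1.150000, DF = 0.911155, PV = 1.047828
  t = 2.0000: CF_t = 101.150000, DF = 0.883330, PV = 89.348848
Price P = sum_t PV_t = 92.592393
First compute Macaulay numerator sum_t t * PV_t:
  t * PV_t at t = 0.5000: 0.557441
  t * PV_t at t = 1.0000: 1.080835
  t * PV_t at t = 1.5000: 1.571743
  t * PV_t at t = 2.0000: 178.697696
Macaulay duration D = 181.907714 / 92.592393 = 1.964608
Modified duration = D / (1 + y/m) = 1.964608 / (1 + 0.031500) = 1.904612

Answer: Modified duration = 1.9046


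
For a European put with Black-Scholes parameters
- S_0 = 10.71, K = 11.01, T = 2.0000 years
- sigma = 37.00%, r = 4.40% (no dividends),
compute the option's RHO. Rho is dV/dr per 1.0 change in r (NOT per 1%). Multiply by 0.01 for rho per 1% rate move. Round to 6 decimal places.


d1 = 0.3770100981; d2 = -0.1462489200
phi(d1) = 0.3715741494; exp(-qT) = 1.0000000000; exp(-rT) = 0.9157608767
N(-d2) = 0.5581375559
Rho = -K*T*exp(-rT)*N(-d2) = -11.0100 * 2.0000 * 0.9157608767 * 0.5581375559 = -11.254874

Answer: Rho = -11.254874


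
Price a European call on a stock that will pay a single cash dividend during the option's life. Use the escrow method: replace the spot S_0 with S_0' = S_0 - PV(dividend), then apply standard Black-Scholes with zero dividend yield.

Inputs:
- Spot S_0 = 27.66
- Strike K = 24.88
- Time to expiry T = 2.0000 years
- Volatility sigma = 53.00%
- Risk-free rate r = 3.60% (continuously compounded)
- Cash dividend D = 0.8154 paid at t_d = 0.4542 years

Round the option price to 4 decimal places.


PV(D) = D * exp(-r * t_d) = 0.8154 * 0.98378176 = 0.80217564
S_0' = S_0 - PV(D) = 27.6600 - 0.80217564 = 26.85782436
d1 = (ln(S_0'/K) + (r + sigma^2/2)*T) / (sigma*sqrt(T)) = 0.57288046
d2 = d1 - sigma*sqrt(T) = -0.17665272
exp(-rT) = 0.93053090
N(d1) = 0.71663718; N(d2) = 0.42989059
C = S_0' * N(d1) - K * exp(-rT) * N(d2) = 26.85782436 * 0.71663718 - 24.8800 * 0.93053090 * 0.42989059 = 9.2947

Answer: Price = 9.2947


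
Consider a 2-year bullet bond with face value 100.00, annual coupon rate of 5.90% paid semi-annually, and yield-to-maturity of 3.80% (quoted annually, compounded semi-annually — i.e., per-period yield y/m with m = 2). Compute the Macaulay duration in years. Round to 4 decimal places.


Coupon per period c = face * coupon_rate / m = 2.950000
Periods per year m = 2; per-period yield y/m = 0.019000
Number of cashflows N = 4
Cashflows (t years, CF_t, discount factor 1/(1+y/m)^(m*t), PV):
  t = 0.5000: CF_t = 2.950000, DF = 0.981354, PV = 2.894995
  t = 1.0000: CF_t = 2.950000, DF = 0.963056, PV = 2.841016
  t = 1.5000: CF_t = 2.950000, DF = 0.945099, PV = 2.788043
  t = 2.0000: CF_t = 102.950000, DF = 0.927477, PV = 95.483783
Price P = sum_t PV_t = 104.007836
Macaulay numerator sum_t t * PV_t:
  t * PV_t at t = 0.5000: 1.447498
  t * PV_t at t = 1.0000: 2.841016
  t * PV_t at t = 1.5000: 4.182064
  t * PV_t at t = 2.0000: 190.967565
Macaulay duration D = (sum_t t * PV_t) / P = 199.438143 / 104.007836 = 1.917530

Answer: Macaulay duration = 1.9175 years


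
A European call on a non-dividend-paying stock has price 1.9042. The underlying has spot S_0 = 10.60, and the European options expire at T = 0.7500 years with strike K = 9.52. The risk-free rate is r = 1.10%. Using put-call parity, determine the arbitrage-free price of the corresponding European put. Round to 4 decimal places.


Put-call parity: C - P = S_0 * exp(-qT) - K * exp(-rT).
S_0 * exp(-qT) = 10.6000 * 1.00000000 = 10.60000000
K * exp(-rT) = 9.5200 * 0.99178394 = 9.44178309
P = C - S*exp(-qT) + K*exp(-rT)
P = 1.9042 - 10.60000000 + 9.44178309 = 0.7460

Answer: Put price = 0.7460


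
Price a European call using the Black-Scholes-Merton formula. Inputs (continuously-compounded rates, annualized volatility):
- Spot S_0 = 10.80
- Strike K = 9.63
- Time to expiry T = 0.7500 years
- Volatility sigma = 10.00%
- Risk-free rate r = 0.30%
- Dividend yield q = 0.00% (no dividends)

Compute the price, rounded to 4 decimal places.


d1 = (ln(S/K) + (r - q + 0.5*sigma^2) * T) / (sigma * sqrt(T)) = 1.39329525
d2 = d1 - sigma * sqrt(T) = 1.30669271
exp(-rT) = 0.99775253; exp(-qT) = 1.00000000
C = S_0 * exp(-qT) * N(d1) - K * exp(-rT) * N(d2)
N(d1) = 0.91823474; N(d2) = 0.90434145
C = 10.8000 * 1.00000000 * 0.91823474 - 9.6300 * 0.99775253 * 0.90434145 = 1.2277

Answer: Price = 1.2277


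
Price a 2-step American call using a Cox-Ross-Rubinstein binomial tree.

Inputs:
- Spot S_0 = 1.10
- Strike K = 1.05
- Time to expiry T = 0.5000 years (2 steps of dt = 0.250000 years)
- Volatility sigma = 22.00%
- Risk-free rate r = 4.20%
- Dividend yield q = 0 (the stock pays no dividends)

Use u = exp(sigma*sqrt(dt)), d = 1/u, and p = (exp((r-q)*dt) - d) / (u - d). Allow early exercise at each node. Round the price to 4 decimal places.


Answer: Price = V(0,0) = 0.1095

Derivation:
dt = T/N = 0.250000
u = exp(sigma*sqrt(dt)) = 1.116278; d = 1/u = 0.895834
p = (exp((r-q)*dt) - d) / (u - d) = 0.520410
Discount per step: exp(-r*dt) = 0.989555
Stock lattice S(k, i) with i counting down-moves:
  k=0: S(0,0) = 1.1000
  k=1: S(1,0) = 1.2279; S(1,1) = 0.9854
  k=2: S(2,0) = 1.3707; S(2,1) = 1.1000; S(2,2) = 0.8828
Terminal payoffs V(N, i) = max(S_T - K, 0):
  V(2,0) = 0.320684; V(2,1) = 0.050000; V(2,2) = 0.000000
Backward induction: V(k, i) = exp(-r*dt) * [p * V(k+1, i) + (1-p) * V(k+1, i+1)]; then take max(V_cont, immediate exercise) for American.
  V(1,0) = exp(-r*dt) * [p*0.320684 + (1-p)*0.050000] = 0.188873; exercise = 0.177906; V(1,0) = max -> 0.188873
  V(1,1) = exp(-r*dt) * [p*0.050000 + (1-p)*0.000000] = 0.025749; exercise = 0.000000; V(1,1) = max -> 0.025749
  V(0,0) = exp(-r*dt) * [p*0.188873 + (1-p)*0.025749] = 0.109485; exercise = 0.050000; V(0,0) = max -> 0.109485


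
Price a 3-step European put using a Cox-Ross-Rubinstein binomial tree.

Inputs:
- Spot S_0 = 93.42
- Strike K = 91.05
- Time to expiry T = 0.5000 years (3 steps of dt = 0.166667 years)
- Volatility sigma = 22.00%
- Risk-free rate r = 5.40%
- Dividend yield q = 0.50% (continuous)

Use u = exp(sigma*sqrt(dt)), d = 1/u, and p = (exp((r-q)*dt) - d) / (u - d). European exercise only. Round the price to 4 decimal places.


dt = T/N = 0.166667
u = exp(sigma*sqrt(dt)) = 1.093971; d = 1/u = 0.914101
p = (exp((r-q)*dt) - d) / (u - d) = 0.523150
Discount per step: exp(-r*dt) = 0.991040
Stock lattice S(k, i) with i counting down-moves:
  k=0: S(0,0) = 93.4200
  k=1: S(1,0) = 102.1988; S(1,1) = 85.3953
  k=2: S(2,0) = 111.8026; S(2,1) = 93.4200; S(2,2) = 78.0599
  k=3: S(3,0) = 122.3088; S(3,1) = 102.1988; S(3,2) = 85.3953; S(3,3) = 71.3546
Terminal payoffs V(N, i) = max(K - S_T, 0):
  V(3,0) = 0.000000; V(3,1) = 0.000000; V(3,2) = 5.654720; V(3,3) = 19.695416
Backward induction: V(k, i) = exp(-r*dt) * [p * V(k+1, i) + (1-p) * V(k+1, i+1)].
  V(2,0) = exp(-r*dt) * [p*0.000000 + (1-p)*0.000000] = 0.000000
  V(2,1) = exp(-r*dt) * [p*0.000000 + (1-p)*5.654720] = 2.672292
  V(2,2) = exp(-r*dt) * [p*5.654720 + (1-p)*19.695416] = 12.239371
  V(1,0) = exp(-r*dt) * [p*0.000000 + (1-p)*2.672292] = 1.262865
  V(1,1) = exp(-r*dt) * [p*2.672292 + (1-p)*12.239371] = 7.169534
  V(0,0) = exp(-r*dt) * [p*1.262865 + (1-p)*7.169534] = 4.042908

Answer: Price = V(0,0) = 4.0429


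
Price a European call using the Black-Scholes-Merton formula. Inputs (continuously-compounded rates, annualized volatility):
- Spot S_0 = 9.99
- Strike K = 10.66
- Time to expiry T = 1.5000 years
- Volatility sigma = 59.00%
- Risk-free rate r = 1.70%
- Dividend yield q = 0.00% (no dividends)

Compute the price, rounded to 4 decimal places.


Answer: Price = 2.6784

Derivation:
d1 = (ln(S/K) + (r - q + 0.5*sigma^2) * T) / (sigma * sqrt(T)) = 0.30675524
d2 = d1 - sigma * sqrt(T) = -0.41584424
exp(-rT) = 0.97482238; exp(-qT) = 1.00000000
C = S_0 * exp(-qT) * N(d1) - K * exp(-rT) * N(d2)
N(d1) = 0.62048516; N(d2) = 0.33876199
C = 9.9900 * 1.00000000 * 0.62048516 - 10.6600 * 0.97482238 * 0.33876199 = 2.6784


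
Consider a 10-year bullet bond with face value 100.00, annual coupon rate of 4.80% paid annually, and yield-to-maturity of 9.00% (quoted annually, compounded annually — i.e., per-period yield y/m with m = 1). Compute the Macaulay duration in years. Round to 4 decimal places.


Answer: Macaulay duration = 7.8061 years

Derivation:
Coupon per period c = face * coupon_rate / m = 4.800000
Periods per year m = 1; per-period yield y/m = 0.090000
Number of cashflows N = 10
Cashflows (t years, CF_t, discount factor 1/(1+y/m)^(m*t), PV):
  t = 1.0000: CF_t = 4.800000, DF = 0.917431, PV = 4.403670
  t = 2.0000: CF_t = 4.800000, DF = 0.841680, PV = 4.040064
  t = 3.0000: CF_t = 4.800000, DF = 0.772183, PV = 3.706481
  t = 4.0000: CF_t = 4.800000, DF = 0.708425, PV = 3.400441
  t = 5.0000: CF_t = 4.800000, DF = 0.649931, PV = 3.119671
  t = 6.0000: CF_t = 4.800000, DF = 0.596267, PV = 2.862083
  t = 7.0000: CF_t = 4.800000, DF = 0.547034, PV = 2.625764
  t = 8.0000: CF_t = 4.800000, DF = 0.501866, PV = 2.408958
  t = 9.0000: CF_t = 4.800000, DF = 0.460428, PV = 2.210053
  t = 10.0000: CF_t = 104.800000, DF = 0.422411, PV = 44.268653
Price P = sum_t PV_t = 73.045838
Macaulay numerator sum_t t * PV_t:
  t * PV_t at t = 1.0000: 4.403670
  t * PV_t at t = 2.0000: 8.080128
  t * PV_t at t = 3.0000: 11.119442
  t * PV_t at t = 4.0000: 13.601764
  t * PV_t at t = 5.0000: 15.598353
  t * PV_t at t = 6.0000: 17.172499
  t * PV_t at t = 7.0000: 18.380351
  t * PV_t at t = 8.0000: 19.271665
  t * PV_t at t = 9.0000: 19.890480
  t * PV_t at t = 10.0000: 442.686526
Macaulay duration D = (sum_t t * PV_t) / P = 570.204878 / 73.045838 = 7.806124


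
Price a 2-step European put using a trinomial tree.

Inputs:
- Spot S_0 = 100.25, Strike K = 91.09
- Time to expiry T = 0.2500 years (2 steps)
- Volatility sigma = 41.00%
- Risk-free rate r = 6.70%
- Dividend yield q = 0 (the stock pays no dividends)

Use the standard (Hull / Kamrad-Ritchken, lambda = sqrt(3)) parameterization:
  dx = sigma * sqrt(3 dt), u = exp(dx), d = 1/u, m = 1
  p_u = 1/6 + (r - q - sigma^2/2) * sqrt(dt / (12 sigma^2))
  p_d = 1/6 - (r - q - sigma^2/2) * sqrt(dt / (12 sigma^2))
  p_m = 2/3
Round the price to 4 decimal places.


dt = T/N = 0.125000; dx = sigma*sqrt(3*dt) = 0.251073
u = exp(dx) = 1.285404; d = 1/u = 0.777966
p_u = 0.162422, p_m = 0.666667, p_d = 0.170911
Discount per step: exp(-r*dt) = 0.991660
Stock lattice S(k, j) with j the centered position index:
  k=0: S(0,+0) = 100.2500
  k=1: S(1,-1) = 77.9911; S(1,+0) = 100.2500; S(1,+1) = 128.8617
  k=2: S(2,-2) = 60.6744; S(2,-1) = 77.9911; S(2,+0) = 100.2500; S(2,+1) = 128.8617; S(2,+2) = 165.6393
Terminal payoffs V(N, j) = max(K - S_T, 0):
  V(2,-2) = 30.415612; V(2,-1) = 13.098927; V(2,+0) = 0.000000; V(2,+1) = 0.000000; V(2,+2) = 0.000000
Backward induction: V(k, j) = exp(-r*dt) * [p_u * V(k+1, j+1) + p_m * V(k+1, j) + p_d * V(k+1, j-1)]
  V(1,-1) = exp(-r*dt) * [p_u*0.000000 + p_m*13.098927 + p_d*30.415612] = 13.814795
  V(1,+0) = exp(-r*dt) * [p_u*0.000000 + p_m*0.000000 + p_d*13.098927] = 2.220079
  V(1,+1) = exp(-r*dt) * [p_u*0.000000 + p_m*0.000000 + p_d*0.000000] = 0.000000
  V(0,+0) = exp(-r*dt) * [p_u*0.000000 + p_m*2.220079 + p_d*13.814795] = 3.809117

Answer: Price = V(0,0) = 3.8091


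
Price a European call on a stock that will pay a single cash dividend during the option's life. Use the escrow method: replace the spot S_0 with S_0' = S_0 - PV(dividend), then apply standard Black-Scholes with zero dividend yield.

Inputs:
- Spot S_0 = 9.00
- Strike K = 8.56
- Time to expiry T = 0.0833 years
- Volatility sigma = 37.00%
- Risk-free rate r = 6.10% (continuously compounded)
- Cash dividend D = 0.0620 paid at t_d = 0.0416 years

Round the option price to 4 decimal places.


PV(D) = D * exp(-r * t_d) = 0.0620 * 0.99746562 = 0.06184287
S_0' = S_0 - PV(D) = 9.0000 - 0.06184287 = 8.93815713
d1 = (ln(S_0'/K) + (r + sigma^2/2)*T) / (sigma*sqrt(T)) = 0.50578909
d2 = d1 - sigma*sqrt(T) = 0.39900065
exp(-rT) = 0.99493159
N(d1) = 0.69349764; N(d2) = 0.65505364
C = S_0' * N(d1) - K * exp(-rT) * N(d2) = 8.93815713 * 0.69349764 - 8.5600 * 0.99493159 * 0.65505364 = 0.6198

Answer: Price = 0.6198


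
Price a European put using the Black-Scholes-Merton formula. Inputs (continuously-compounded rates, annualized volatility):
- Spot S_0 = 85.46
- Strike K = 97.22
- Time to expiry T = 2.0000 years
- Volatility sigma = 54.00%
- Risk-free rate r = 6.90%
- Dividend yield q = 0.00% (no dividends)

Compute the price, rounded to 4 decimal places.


Answer: Price = 24.9184

Derivation:
d1 = (ln(S/K) + (r - q + 0.5*sigma^2) * T) / (sigma * sqrt(T)) = 0.39371703
d2 = d1 - sigma * sqrt(T) = -0.36995830
exp(-rT) = 0.87109869; exp(-qT) = 1.00000000
P = K * exp(-rT) * N(-d2) - S_0 * exp(-qT) * N(-d1)
N(-d1) = 0.34689498; N(-d2) = 0.64429322
P = 97.2200 * 0.87109869 * 0.64429322 - 85.4600 * 1.00000000 * 0.34689498 = 24.9184


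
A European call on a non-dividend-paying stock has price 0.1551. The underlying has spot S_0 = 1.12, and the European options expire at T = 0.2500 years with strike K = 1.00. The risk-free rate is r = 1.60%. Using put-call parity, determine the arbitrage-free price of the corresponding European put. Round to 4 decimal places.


Answer: Put price = 0.0311

Derivation:
Put-call parity: C - P = S_0 * exp(-qT) - K * exp(-rT).
S_0 * exp(-qT) = 1.1200 * 1.00000000 = 1.12000000
K * exp(-rT) = 1.0000 * 0.99600799 = 0.99600799
P = C - S*exp(-qT) + K*exp(-rT)
P = 0.1551 - 1.12000000 + 0.99600799 = 0.0311


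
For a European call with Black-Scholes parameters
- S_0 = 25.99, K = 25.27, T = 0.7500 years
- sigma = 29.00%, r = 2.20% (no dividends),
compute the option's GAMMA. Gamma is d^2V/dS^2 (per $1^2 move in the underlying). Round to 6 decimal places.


d1 = 0.3031344829; d2 = 0.0519871158
phi(d1) = 0.3810274762; exp(-qT) = 1.0000000000; exp(-rT) = 0.9836353794
Gamma = exp(-qT) * phi(d1) / (S * sigma * sqrt(T)) = 1.0000000000 * 0.3810274762 / (25.9900 * 0.2900 * 0.8660254038) = 0.058374

Answer: Gamma = 0.058374


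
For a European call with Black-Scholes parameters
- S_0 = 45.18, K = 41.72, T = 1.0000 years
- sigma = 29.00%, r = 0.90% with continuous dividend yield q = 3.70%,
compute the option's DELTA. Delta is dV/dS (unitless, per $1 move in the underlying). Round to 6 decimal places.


d1 = 0.3231857962; d2 = 0.0331857962
phi(d1) = 0.3786423971; exp(-qT) = 0.9636761353; exp(-rT) = 0.9910403788
N(d1) = 0.6267227314
Delta = exp(-qT) * N(d1) = 0.9636761353 * 0.6267227314 = 0.603958

Answer: Delta = 0.603958


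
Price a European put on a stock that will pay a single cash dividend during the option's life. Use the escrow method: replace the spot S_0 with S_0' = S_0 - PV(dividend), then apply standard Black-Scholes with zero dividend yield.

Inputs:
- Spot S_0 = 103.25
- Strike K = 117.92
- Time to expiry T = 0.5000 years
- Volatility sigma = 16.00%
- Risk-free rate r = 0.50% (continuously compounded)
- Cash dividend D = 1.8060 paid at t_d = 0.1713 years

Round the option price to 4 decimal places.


PV(D) = D * exp(-r * t_d) = 1.8060 * 0.99914387 = 1.80445382
S_0' = S_0 - PV(D) = 103.2500 - 1.80445382 = 101.44554618
d1 = (ln(S_0'/K) + (r + sigma^2/2)*T) / (sigma*sqrt(T)) = -1.25143992
d2 = d1 - sigma*sqrt(T) = -1.36457701
exp(-rT) = 0.99750312
N(-d1) = 0.89461299; N(-d2) = 0.91380698
P = K * exp(-rT) * N(-d2) - S_0' * N(-d1) = 117.9200 * 0.99750312 * 0.91380698 - 101.44554618 * 0.89461299 = 16.7326

Answer: Price = 16.7326
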